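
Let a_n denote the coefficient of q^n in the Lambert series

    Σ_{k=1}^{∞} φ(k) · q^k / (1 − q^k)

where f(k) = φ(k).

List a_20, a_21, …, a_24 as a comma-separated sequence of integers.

[q^20] φ(1)=1,φ(2)=1,φ(4)=2,φ(5)=4,φ(10)=4,φ(20)=8 ⇒ 20
q^21  k|21↦φ(k): 21:12 7:6 3:2 1:1  a_21=21
[q^22] φ(1)=1,φ(2)=1,φ(11)=10,φ(22)=10 ⇒ 22
[q^23] φ(23)=22,φ(1)=1 ⇒ 23
[q^24] φ(1)=1,φ(2)=1,φ(3)=2,φ(4)=2,φ(6)=2,φ(8)=4,φ(12)=4,φ(24)=8 ⇒ 24

20, 21, 22, 23, 24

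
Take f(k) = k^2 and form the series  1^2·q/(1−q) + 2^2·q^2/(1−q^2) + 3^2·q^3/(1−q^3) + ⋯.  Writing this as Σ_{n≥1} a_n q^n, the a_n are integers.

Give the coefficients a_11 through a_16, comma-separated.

q^11  k|11↦f(k): 1:1 11:121  a_11=122
q^12  k|12↦f(k): 12:144 6:36 4:16 3:9 2:4 1:1  a_12=210
n=13: 1·13 13·1  f→[1+169]=170
n=14: 1·14 2·7 7·2 14·1  f→[1+4+49+196]=250
[q^15] f(1)=1,f(3)=9,f(5)=25,f(15)=225 ⇒ 260
d|16:{16,8,4,2,1}  Σf=256+64+16+4+1=341

122, 210, 170, 250, 260, 341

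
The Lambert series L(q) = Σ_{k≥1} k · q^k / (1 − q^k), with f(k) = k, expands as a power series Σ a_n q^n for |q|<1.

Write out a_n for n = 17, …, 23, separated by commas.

18, 39, 20, 42, 32, 36, 24

d|17:{17,1}  Σf=17+1=18
d|18:{18,9,6,3,2,1}  Σf=18+9+6+3+2+1=39
[q^19] f(1)=1,f(19)=19 ⇒ 20
[q^20] f(20)=20,f(10)=10,f(5)=5,f(4)=4,f(2)=2,f(1)=1 ⇒ 42
n=21: 1·21 3·7 7·3 21·1  f→[1+3+7+21]=32
q^22  k|22↦f(k): 22:22 11:11 2:2 1:1  a_22=36
d|23:{1,23}  Σf=1+23=24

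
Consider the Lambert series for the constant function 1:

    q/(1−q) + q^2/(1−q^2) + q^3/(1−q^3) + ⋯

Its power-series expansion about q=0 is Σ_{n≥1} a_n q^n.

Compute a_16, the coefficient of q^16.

n=16: 1·16 2·8 4·4 8·2 16·1  f→[1+1+1+1+1]=5

a_16 = 5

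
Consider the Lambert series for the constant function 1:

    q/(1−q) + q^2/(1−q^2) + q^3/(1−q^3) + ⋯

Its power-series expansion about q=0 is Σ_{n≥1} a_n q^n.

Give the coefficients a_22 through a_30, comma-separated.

4, 2, 8, 3, 4, 4, 6, 2, 8

d|22:{22,11,2,1}  Σf=1+1+1+1=4
q^23  k|23↦f(k): 23:1 1:1  a_23=2
n=24: 24·1 12·2 8·3 6·4 4·6 3·8 2·12 1·24  f→[1+1+1+1+1+1+1+1]=8
q^25  k|25↦f(k): 25:1 5:1 1:1  a_25=3
n=26: 26·1 13·2 2·13 1·26  f→[1+1+1+1]=4
q^27  k|27↦f(k): 27:1 9:1 3:1 1:1  a_27=4
q^28  k|28↦f(k): 1:1 2:1 4:1 7:1 14:1 28:1  a_28=6
n=29: 29·1 1·29  f→[1+1]=2
n=30: 30·1 15·2 10·3 6·5 5·6 3·10 2·15 1·30  f→[1+1+1+1+1+1+1+1]=8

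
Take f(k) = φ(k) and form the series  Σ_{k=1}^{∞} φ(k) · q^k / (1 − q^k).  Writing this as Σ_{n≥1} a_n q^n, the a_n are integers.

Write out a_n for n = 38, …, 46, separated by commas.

n=38: 38·1 19·2 2·19 1·38  φ→[18+18+1+1]=38
d|39:{39,13,3,1}  Σφ=24+12+2+1=39
[q^40] φ(1)=1,φ(2)=1,φ(4)=2,φ(5)=4,φ(8)=4,φ(10)=4,φ(20)=8,φ(40)=16 ⇒ 40
[q^41] φ(1)=1,φ(41)=40 ⇒ 41
n=42: 1·42 2·21 3·14 6·7 7·6 14·3 21·2 42·1  φ→[1+1+2+2+6+6+12+12]=42
n=43: 1·43 43·1  φ→[1+42]=43
q^44  k|44↦φ(k): 1:1 2:1 4:2 11:10 22:10 44:20  a_44=44
n=45: 1·45 3·15 5·9 9·5 15·3 45·1  φ→[1+2+4+6+8+24]=45
q^46  k|46↦φ(k): 46:22 23:22 2:1 1:1  a_46=46

38, 39, 40, 41, 42, 43, 44, 45, 46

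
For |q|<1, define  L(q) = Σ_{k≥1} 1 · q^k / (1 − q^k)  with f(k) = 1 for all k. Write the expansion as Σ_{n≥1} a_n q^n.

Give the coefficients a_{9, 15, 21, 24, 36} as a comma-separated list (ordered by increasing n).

[q^9] f(9)=1,f(3)=1,f(1)=1 ⇒ 3
q^15  k|15↦f(k): 15:1 5:1 3:1 1:1  a_15=4
n=21: 1·21 3·7 7·3 21·1  f→[1+1+1+1]=4
n=24: 24·1 12·2 8·3 6·4 4·6 3·8 2·12 1·24  f→[1+1+1+1+1+1+1+1]=8
n=36: 1·36 2·18 3·12 4·9 6·6 9·4 12·3 18·2 36·1  f→[1+1+1+1+1+1+1+1+1]=9

3, 4, 4, 8, 9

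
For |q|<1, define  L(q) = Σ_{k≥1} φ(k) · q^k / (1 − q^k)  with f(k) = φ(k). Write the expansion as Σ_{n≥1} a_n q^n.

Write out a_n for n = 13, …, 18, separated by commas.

[q^13] φ(1)=1,φ(13)=12 ⇒ 13
d|14:{1,2,7,14}  Σφ=1+1+6+6=14
[q^15] φ(1)=1,φ(3)=2,φ(5)=4,φ(15)=8 ⇒ 15
q^16  k|16↦φ(k): 16:8 8:4 4:2 2:1 1:1  a_16=16
n=17: 17·1 1·17  φ→[16+1]=17
[q^18] φ(18)=6,φ(9)=6,φ(6)=2,φ(3)=2,φ(2)=1,φ(1)=1 ⇒ 18

13, 14, 15, 16, 17, 18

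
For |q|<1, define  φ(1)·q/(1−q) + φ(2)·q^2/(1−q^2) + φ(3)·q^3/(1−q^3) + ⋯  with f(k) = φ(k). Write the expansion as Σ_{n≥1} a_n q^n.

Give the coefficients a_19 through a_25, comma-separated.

q^19  k|19↦φ(k): 19:18 1:1  a_19=19
n=20: 1·20 2·10 4·5 5·4 10·2 20·1  φ→[1+1+2+4+4+8]=20
[q^21] φ(1)=1,φ(3)=2,φ(7)=6,φ(21)=12 ⇒ 21
q^22  k|22↦φ(k): 22:10 11:10 2:1 1:1  a_22=22
n=23: 23·1 1·23  φ→[22+1]=23
n=24: 1·24 2·12 3·8 4·6 6·4 8·3 12·2 24·1  φ→[1+1+2+2+2+4+4+8]=24
d|25:{1,5,25}  Σφ=1+4+20=25

19, 20, 21, 22, 23, 24, 25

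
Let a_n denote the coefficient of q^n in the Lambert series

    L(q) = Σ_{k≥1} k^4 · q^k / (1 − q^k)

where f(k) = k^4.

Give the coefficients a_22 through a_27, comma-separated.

q^22  k|22↦f(k): 22:234256 11:14641 2:16 1:1  a_22=248914
q^23  k|23↦f(k): 1:1 23:279841  a_23=279842
q^24  k|24↦f(k): 1:1 2:16 3:81 4:256 6:1296 8:4096 12:20736 24:331776  a_24=358258
q^25  k|25↦f(k): 25:390625 5:625 1:1  a_25=391251
d|26:{1,2,13,26}  Σf=1+16+28561+456976=485554
d|27:{27,9,3,1}  Σf=531441+6561+81+1=538084

248914, 279842, 358258, 391251, 485554, 538084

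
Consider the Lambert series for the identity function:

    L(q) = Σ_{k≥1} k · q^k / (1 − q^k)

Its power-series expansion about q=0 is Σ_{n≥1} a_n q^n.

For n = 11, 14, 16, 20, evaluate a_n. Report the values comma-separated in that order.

n=11: 1·11 11·1  f→[1+11]=12
q^14  k|14↦f(k): 1:1 2:2 7:7 14:14  a_14=24
n=16: 16·1 8·2 4·4 2·8 1·16  f→[16+8+4+2+1]=31
d|20:{20,10,5,4,2,1}  Σf=20+10+5+4+2+1=42

12, 24, 31, 42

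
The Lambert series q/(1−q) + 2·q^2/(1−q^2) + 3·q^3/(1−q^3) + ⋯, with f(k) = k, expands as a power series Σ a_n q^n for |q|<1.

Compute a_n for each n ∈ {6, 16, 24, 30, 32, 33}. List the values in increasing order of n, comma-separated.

12, 31, 60, 72, 63, 48

n=6: 6·1 3·2 2·3 1·6  f→[6+3+2+1]=12
q^16  k|16↦f(k): 1:1 2:2 4:4 8:8 16:16  a_16=31
n=24: 1·24 2·12 3·8 4·6 6·4 8·3 12·2 24·1  f→[1+2+3+4+6+8+12+24]=60
[q^30] f(30)=30,f(15)=15,f(10)=10,f(6)=6,f(5)=5,f(3)=3,f(2)=2,f(1)=1 ⇒ 72
d|32:{1,2,4,8,16,32}  Σf=1+2+4+8+16+32=63
[q^33] f(33)=33,f(11)=11,f(3)=3,f(1)=1 ⇒ 48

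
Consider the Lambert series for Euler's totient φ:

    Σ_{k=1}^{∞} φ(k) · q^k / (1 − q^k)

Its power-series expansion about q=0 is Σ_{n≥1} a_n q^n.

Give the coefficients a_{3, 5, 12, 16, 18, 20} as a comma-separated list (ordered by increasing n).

[q^3] φ(1)=1,φ(3)=2 ⇒ 3
d|5:{5,1}  Σφ=4+1=5
[q^12] φ(1)=1,φ(2)=1,φ(3)=2,φ(4)=2,φ(6)=2,φ(12)=4 ⇒ 12
q^16  k|16↦φ(k): 16:8 8:4 4:2 2:1 1:1  a_16=16
[q^18] φ(1)=1,φ(2)=1,φ(3)=2,φ(6)=2,φ(9)=6,φ(18)=6 ⇒ 18
d|20:{1,2,4,5,10,20}  Σφ=1+1+2+4+4+8=20

3, 5, 12, 16, 18, 20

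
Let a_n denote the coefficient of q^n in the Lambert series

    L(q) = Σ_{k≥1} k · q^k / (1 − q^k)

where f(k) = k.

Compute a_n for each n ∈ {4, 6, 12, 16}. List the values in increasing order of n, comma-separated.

7, 12, 28, 31

q^4  k|4↦f(k): 1:1 2:2 4:4  a_4=7
d|6:{6,3,2,1}  Σf=6+3+2+1=12
q^12  k|12↦f(k): 1:1 2:2 3:3 4:4 6:6 12:12  a_12=28
n=16: 1·16 2·8 4·4 8·2 16·1  f→[1+2+4+8+16]=31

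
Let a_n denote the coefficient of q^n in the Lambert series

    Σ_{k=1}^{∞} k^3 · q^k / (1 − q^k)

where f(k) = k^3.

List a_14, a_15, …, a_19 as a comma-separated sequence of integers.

[q^14] f(1)=1,f(2)=8,f(7)=343,f(14)=2744 ⇒ 3096
[q^15] f(15)=3375,f(5)=125,f(3)=27,f(1)=1 ⇒ 3528
q^16  k|16↦f(k): 16:4096 8:512 4:64 2:8 1:1  a_16=4681
q^17  k|17↦f(k): 17:4913 1:1  a_17=4914
[q^18] f(1)=1,f(2)=8,f(3)=27,f(6)=216,f(9)=729,f(18)=5832 ⇒ 6813
d|19:{19,1}  Σf=6859+1=6860

3096, 3528, 4681, 4914, 6813, 6860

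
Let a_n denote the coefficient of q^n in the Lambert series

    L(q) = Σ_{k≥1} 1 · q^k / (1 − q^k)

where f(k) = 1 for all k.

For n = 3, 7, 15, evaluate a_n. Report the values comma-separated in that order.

d|3:{1,3}  Σf=1+1=2
q^7  k|7↦f(k): 1:1 7:1  a_7=2
q^15  k|15↦f(k): 15:1 5:1 3:1 1:1  a_15=4

2, 2, 4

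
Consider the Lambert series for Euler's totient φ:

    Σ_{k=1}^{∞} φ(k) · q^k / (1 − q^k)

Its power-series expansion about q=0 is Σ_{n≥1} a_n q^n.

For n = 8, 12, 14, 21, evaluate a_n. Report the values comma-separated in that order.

n=8: 8·1 4·2 2·4 1·8  φ→[4+2+1+1]=8
d|12:{12,6,4,3,2,1}  Σφ=4+2+2+2+1+1=12
q^14  k|14↦φ(k): 1:1 2:1 7:6 14:6  a_14=14
q^21  k|21↦φ(k): 21:12 7:6 3:2 1:1  a_21=21

8, 12, 14, 21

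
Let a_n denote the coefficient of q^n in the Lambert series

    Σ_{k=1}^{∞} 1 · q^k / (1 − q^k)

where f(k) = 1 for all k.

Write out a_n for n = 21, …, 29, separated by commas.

[q^21] f(1)=1,f(3)=1,f(7)=1,f(21)=1 ⇒ 4
[q^22] f(22)=1,f(11)=1,f(2)=1,f(1)=1 ⇒ 4
q^23  k|23↦f(k): 1:1 23:1  a_23=2
n=24: 24·1 12·2 8·3 6·4 4·6 3·8 2·12 1·24  f→[1+1+1+1+1+1+1+1]=8
n=25: 1·25 5·5 25·1  f→[1+1+1]=3
n=26: 26·1 13·2 2·13 1·26  f→[1+1+1+1]=4
d|27:{1,3,9,27}  Σf=1+1+1+1=4
d|28:{1,2,4,7,14,28}  Σf=1+1+1+1+1+1=6
[q^29] f(1)=1,f(29)=1 ⇒ 2

4, 4, 2, 8, 3, 4, 4, 6, 2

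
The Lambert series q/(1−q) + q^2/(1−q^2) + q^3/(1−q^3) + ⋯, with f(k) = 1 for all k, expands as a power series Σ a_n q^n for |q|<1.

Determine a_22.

a_22 = 4

n=22: 22·1 11·2 2·11 1·22  f→[1+1+1+1]=4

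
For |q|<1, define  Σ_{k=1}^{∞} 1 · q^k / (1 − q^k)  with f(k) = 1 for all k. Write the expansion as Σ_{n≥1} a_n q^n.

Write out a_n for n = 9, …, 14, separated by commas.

d|9:{1,3,9}  Σf=1+1+1=3
[q^10] f(10)=1,f(5)=1,f(2)=1,f(1)=1 ⇒ 4
d|11:{1,11}  Σf=1+1=2
q^12  k|12↦f(k): 12:1 6:1 4:1 3:1 2:1 1:1  a_12=6
[q^13] f(13)=1,f(1)=1 ⇒ 2
n=14: 1·14 2·7 7·2 14·1  f→[1+1+1+1]=4

3, 4, 2, 6, 2, 4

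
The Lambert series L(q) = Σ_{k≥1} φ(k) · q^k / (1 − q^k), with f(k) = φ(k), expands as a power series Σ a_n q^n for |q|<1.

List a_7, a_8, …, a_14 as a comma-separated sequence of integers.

q^7  k|7↦φ(k): 1:1 7:6  a_7=7
[q^8] φ(1)=1,φ(2)=1,φ(4)=2,φ(8)=4 ⇒ 8
q^9  k|9↦φ(k): 1:1 3:2 9:6  a_9=9
d|10:{10,5,2,1}  Σφ=4+4+1+1=10
q^11  k|11↦φ(k): 1:1 11:10  a_11=11
d|12:{12,6,4,3,2,1}  Σφ=4+2+2+2+1+1=12
d|13:{13,1}  Σφ=12+1=13
[q^14] φ(14)=6,φ(7)=6,φ(2)=1,φ(1)=1 ⇒ 14

7, 8, 9, 10, 11, 12, 13, 14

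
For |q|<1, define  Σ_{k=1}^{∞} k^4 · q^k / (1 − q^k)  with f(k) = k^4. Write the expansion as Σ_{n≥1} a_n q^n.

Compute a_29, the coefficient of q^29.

a_29 = 707282

n=29: 29·1 1·29  f→[707281+1]=707282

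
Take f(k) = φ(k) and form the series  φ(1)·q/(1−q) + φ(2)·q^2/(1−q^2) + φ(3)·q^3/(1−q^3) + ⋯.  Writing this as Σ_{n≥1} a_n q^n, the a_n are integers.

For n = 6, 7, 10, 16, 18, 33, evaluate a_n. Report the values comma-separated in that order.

[q^6] φ(1)=1,φ(2)=1,φ(3)=2,φ(6)=2 ⇒ 6
q^7  k|7↦φ(k): 7:6 1:1  a_7=7
[q^10] φ(10)=4,φ(5)=4,φ(2)=1,φ(1)=1 ⇒ 10
n=16: 1·16 2·8 4·4 8·2 16·1  φ→[1+1+2+4+8]=16
d|18:{1,2,3,6,9,18}  Σφ=1+1+2+2+6+6=18
[q^33] φ(33)=20,φ(11)=10,φ(3)=2,φ(1)=1 ⇒ 33

6, 7, 10, 16, 18, 33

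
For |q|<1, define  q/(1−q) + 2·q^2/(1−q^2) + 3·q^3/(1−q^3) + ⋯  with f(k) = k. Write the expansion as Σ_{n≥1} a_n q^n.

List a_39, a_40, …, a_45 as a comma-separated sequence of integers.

56, 90, 42, 96, 44, 84, 78

q^39  k|39↦f(k): 1:1 3:3 13:13 39:39  a_39=56
[q^40] f(40)=40,f(20)=20,f(10)=10,f(8)=8,f(5)=5,f(4)=4,f(2)=2,f(1)=1 ⇒ 90
q^41  k|41↦f(k): 41:41 1:1  a_41=42
[q^42] f(1)=1,f(2)=2,f(3)=3,f(6)=6,f(7)=7,f(14)=14,f(21)=21,f(42)=42 ⇒ 96
q^43  k|43↦f(k): 43:43 1:1  a_43=44
q^44  k|44↦f(k): 44:44 22:22 11:11 4:4 2:2 1:1  a_44=84
d|45:{1,3,5,9,15,45}  Σf=1+3+5+9+15+45=78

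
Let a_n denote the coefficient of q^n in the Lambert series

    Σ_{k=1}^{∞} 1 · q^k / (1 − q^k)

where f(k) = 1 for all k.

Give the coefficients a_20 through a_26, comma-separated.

6, 4, 4, 2, 8, 3, 4

n=20: 20·1 10·2 5·4 4·5 2·10 1·20  f→[1+1+1+1+1+1]=6
q^21  k|21↦f(k): 21:1 7:1 3:1 1:1  a_21=4
[q^22] f(1)=1,f(2)=1,f(11)=1,f(22)=1 ⇒ 4
d|23:{1,23}  Σf=1+1=2
d|24:{1,2,3,4,6,8,12,24}  Σf=1+1+1+1+1+1+1+1=8
q^25  k|25↦f(k): 1:1 5:1 25:1  a_25=3
q^26  k|26↦f(k): 1:1 2:1 13:1 26:1  a_26=4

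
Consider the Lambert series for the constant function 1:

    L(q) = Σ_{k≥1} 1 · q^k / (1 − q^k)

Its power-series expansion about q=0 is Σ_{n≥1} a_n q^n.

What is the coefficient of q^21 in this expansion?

a_21 = 4

q^21  k|21↦f(k): 21:1 7:1 3:1 1:1  a_21=4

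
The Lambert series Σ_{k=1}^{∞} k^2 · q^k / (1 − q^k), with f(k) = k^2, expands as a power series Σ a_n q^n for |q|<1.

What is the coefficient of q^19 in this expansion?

n=19: 19·1 1·19  f→[361+1]=362

a_19 = 362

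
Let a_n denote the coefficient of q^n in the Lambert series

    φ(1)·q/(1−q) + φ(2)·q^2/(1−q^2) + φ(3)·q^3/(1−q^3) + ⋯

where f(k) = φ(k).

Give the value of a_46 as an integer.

q^46  k|46↦φ(k): 1:1 2:1 23:22 46:22  a_46=46

a_46 = 46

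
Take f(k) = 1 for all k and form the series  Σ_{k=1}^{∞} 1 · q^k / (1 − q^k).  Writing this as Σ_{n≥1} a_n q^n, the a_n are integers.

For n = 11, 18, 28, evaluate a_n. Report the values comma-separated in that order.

d|11:{1,11}  Σf=1+1=2
[q^18] f(1)=1,f(2)=1,f(3)=1,f(6)=1,f(9)=1,f(18)=1 ⇒ 6
d|28:{1,2,4,7,14,28}  Σf=1+1+1+1+1+1=6

2, 6, 6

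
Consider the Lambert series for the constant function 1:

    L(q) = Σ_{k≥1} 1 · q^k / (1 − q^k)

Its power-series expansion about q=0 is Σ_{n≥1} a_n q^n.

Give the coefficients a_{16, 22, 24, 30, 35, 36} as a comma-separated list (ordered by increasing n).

q^16  k|16↦f(k): 1:1 2:1 4:1 8:1 16:1  a_16=5
d|22:{22,11,2,1}  Σf=1+1+1+1=4
[q^24] f(24)=1,f(12)=1,f(8)=1,f(6)=1,f(4)=1,f(3)=1,f(2)=1,f(1)=1 ⇒ 8
n=30: 1·30 2·15 3·10 5·6 6·5 10·3 15·2 30·1  f→[1+1+1+1+1+1+1+1]=8
[q^35] f(35)=1,f(7)=1,f(5)=1,f(1)=1 ⇒ 4
[q^36] f(1)=1,f(2)=1,f(3)=1,f(4)=1,f(6)=1,f(9)=1,f(12)=1,f(18)=1,f(36)=1 ⇒ 9

5, 4, 8, 8, 4, 9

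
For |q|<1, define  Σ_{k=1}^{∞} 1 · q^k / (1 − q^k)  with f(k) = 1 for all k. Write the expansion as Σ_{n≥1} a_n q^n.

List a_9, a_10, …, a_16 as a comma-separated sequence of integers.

n=9: 9·1 3·3 1·9  f→[1+1+1]=3
d|10:{1,2,5,10}  Σf=1+1+1+1=4
[q^11] f(1)=1,f(11)=1 ⇒ 2
q^12  k|12↦f(k): 12:1 6:1 4:1 3:1 2:1 1:1  a_12=6
d|13:{1,13}  Σf=1+1=2
[q^14] f(14)=1,f(7)=1,f(2)=1,f(1)=1 ⇒ 4
[q^15] f(15)=1,f(5)=1,f(3)=1,f(1)=1 ⇒ 4
n=16: 1·16 2·8 4·4 8·2 16·1  f→[1+1+1+1+1]=5

3, 4, 2, 6, 2, 4, 4, 5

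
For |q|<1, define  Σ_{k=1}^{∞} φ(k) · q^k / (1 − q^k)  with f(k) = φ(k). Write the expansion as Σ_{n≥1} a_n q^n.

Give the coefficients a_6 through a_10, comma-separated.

n=6: 1·6 2·3 3·2 6·1  φ→[1+1+2+2]=6
d|7:{7,1}  Σφ=6+1=7
[q^8] φ(8)=4,φ(4)=2,φ(2)=1,φ(1)=1 ⇒ 8
n=9: 1·9 3·3 9·1  φ→[1+2+6]=9
n=10: 1·10 2·5 5·2 10·1  φ→[1+1+4+4]=10

6, 7, 8, 9, 10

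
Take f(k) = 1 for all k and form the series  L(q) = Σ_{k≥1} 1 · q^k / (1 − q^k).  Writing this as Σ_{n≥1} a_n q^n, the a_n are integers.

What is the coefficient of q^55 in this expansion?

a_55 = 4

[q^55] f(55)=1,f(11)=1,f(5)=1,f(1)=1 ⇒ 4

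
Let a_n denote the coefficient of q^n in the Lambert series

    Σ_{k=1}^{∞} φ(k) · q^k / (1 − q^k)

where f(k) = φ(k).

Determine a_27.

d|27:{1,3,9,27}  Σφ=1+2+6+18=27

a_27 = 27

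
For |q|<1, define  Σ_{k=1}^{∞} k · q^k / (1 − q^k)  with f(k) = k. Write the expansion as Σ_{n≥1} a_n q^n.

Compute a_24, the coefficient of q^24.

[q^24] f(1)=1,f(2)=2,f(3)=3,f(4)=4,f(6)=6,f(8)=8,f(12)=12,f(24)=24 ⇒ 60

a_24 = 60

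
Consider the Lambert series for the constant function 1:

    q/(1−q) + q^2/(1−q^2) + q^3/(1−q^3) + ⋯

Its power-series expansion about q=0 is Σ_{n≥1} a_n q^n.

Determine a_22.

n=22: 1·22 2·11 11·2 22·1  f→[1+1+1+1]=4

a_22 = 4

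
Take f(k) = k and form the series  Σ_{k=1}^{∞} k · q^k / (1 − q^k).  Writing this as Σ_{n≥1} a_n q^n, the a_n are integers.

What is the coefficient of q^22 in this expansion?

a_22 = 36

d|22:{1,2,11,22}  Σf=1+2+11+22=36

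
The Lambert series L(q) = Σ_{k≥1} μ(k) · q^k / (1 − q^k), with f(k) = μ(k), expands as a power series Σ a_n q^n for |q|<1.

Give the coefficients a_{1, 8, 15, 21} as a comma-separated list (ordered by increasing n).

1, 0, 0, 0

n=1: 1·1  μ→[1]=1
q^8  k|8↦μ(k): 8:0 4:0 2:-1 1:1  a_8=0
q^15  k|15↦μ(k): 15:1 5:-1 3:-1 1:1  a_15=0
d|21:{21,7,3,1}  Σμ=1+(-1)+(-1)+1=0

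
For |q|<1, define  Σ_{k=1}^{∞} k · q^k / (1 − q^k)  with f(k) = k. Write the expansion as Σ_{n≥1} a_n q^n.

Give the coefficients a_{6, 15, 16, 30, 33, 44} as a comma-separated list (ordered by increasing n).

12, 24, 31, 72, 48, 84

n=6: 1·6 2·3 3·2 6·1  f→[1+2+3+6]=12
d|15:{15,5,3,1}  Σf=15+5+3+1=24
d|16:{16,8,4,2,1}  Σf=16+8+4+2+1=31
n=30: 30·1 15·2 10·3 6·5 5·6 3·10 2·15 1·30  f→[30+15+10+6+5+3+2+1]=72
[q^33] f(33)=33,f(11)=11,f(3)=3,f(1)=1 ⇒ 48
n=44: 1·44 2·22 4·11 11·4 22·2 44·1  f→[1+2+4+11+22+44]=84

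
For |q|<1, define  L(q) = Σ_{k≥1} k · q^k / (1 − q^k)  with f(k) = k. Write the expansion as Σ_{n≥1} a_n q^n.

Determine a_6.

n=6: 6·1 3·2 2·3 1·6  f→[6+3+2+1]=12

a_6 = 12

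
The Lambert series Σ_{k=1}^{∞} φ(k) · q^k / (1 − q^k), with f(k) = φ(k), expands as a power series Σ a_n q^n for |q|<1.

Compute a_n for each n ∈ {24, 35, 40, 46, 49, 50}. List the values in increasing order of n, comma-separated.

n=24: 1·24 2·12 3·8 4·6 6·4 8·3 12·2 24·1  φ→[1+1+2+2+2+4+4+8]=24
n=35: 35·1 7·5 5·7 1·35  φ→[24+6+4+1]=35
[q^40] φ(40)=16,φ(20)=8,φ(10)=4,φ(8)=4,φ(5)=4,φ(4)=2,φ(2)=1,φ(1)=1 ⇒ 40
[q^46] φ(1)=1,φ(2)=1,φ(23)=22,φ(46)=22 ⇒ 46
q^49  k|49↦φ(k): 1:1 7:6 49:42  a_49=49
n=50: 50·1 25·2 10·5 5·10 2·25 1·50  φ→[20+20+4+4+1+1]=50

24, 35, 40, 46, 49, 50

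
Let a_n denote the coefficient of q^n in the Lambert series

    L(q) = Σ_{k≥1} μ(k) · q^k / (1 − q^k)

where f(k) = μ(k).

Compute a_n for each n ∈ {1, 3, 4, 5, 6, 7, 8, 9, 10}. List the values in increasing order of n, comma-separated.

d|1:{1}  Σμ=1=1
n=3: 1·3 3·1  μ→[1+(-1)]=0
n=4: 1·4 2·2 4·1  μ→[1+(-1)+0]=0
q^5  k|5↦μ(k): 5:-1 1:1  a_5=0
d|6:{6,3,2,1}  Σμ=1+(-1)+(-1)+1=0
q^7  k|7↦μ(k): 7:-1 1:1  a_7=0
n=8: 1·8 2·4 4·2 8·1  μ→[1+(-1)+0+0]=0
d|9:{9,3,1}  Σμ=0+(-1)+1=0
d|10:{10,5,2,1}  Σμ=1+(-1)+(-1)+1=0

1, 0, 0, 0, 0, 0, 0, 0, 0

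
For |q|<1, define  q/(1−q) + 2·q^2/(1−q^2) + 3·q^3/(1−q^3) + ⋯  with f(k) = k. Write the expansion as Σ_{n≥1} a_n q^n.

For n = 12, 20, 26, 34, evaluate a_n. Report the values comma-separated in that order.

n=12: 12·1 6·2 4·3 3·4 2·6 1·12  f→[12+6+4+3+2+1]=28
n=20: 20·1 10·2 5·4 4·5 2·10 1·20  f→[20+10+5+4+2+1]=42
q^26  k|26↦f(k): 1:1 2:2 13:13 26:26  a_26=42
[q^34] f(1)=1,f(2)=2,f(17)=17,f(34)=34 ⇒ 54

28, 42, 42, 54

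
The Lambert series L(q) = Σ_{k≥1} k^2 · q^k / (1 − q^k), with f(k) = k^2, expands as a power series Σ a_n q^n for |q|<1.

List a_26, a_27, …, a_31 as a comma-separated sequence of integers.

850, 820, 1050, 842, 1300, 962

d|26:{26,13,2,1}  Σf=676+169+4+1=850
n=27: 27·1 9·3 3·9 1·27  f→[729+81+9+1]=820
[q^28] f(1)=1,f(2)=4,f(4)=16,f(7)=49,f(14)=196,f(28)=784 ⇒ 1050
d|29:{29,1}  Σf=841+1=842
n=30: 30·1 15·2 10·3 6·5 5·6 3·10 2·15 1·30  f→[900+225+100+36+25+9+4+1]=1300
q^31  k|31↦f(k): 31:961 1:1  a_31=962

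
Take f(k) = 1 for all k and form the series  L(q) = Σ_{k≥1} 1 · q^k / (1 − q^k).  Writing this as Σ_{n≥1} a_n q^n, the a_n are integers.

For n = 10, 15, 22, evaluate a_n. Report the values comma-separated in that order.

4, 4, 4

[q^10] f(10)=1,f(5)=1,f(2)=1,f(1)=1 ⇒ 4
q^15  k|15↦f(k): 15:1 5:1 3:1 1:1  a_15=4
n=22: 1·22 2·11 11·2 22·1  f→[1+1+1+1]=4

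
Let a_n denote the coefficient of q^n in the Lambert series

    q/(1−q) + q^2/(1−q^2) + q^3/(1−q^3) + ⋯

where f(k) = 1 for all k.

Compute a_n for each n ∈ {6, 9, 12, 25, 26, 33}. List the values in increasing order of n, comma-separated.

4, 3, 6, 3, 4, 4

[q^6] f(6)=1,f(3)=1,f(2)=1,f(1)=1 ⇒ 4
q^9  k|9↦f(k): 1:1 3:1 9:1  a_9=3
n=12: 1·12 2·6 3·4 4·3 6·2 12·1  f→[1+1+1+1+1+1]=6
n=25: 25·1 5·5 1·25  f→[1+1+1]=3
n=26: 26·1 13·2 2·13 1·26  f→[1+1+1+1]=4
n=33: 33·1 11·3 3·11 1·33  f→[1+1+1+1]=4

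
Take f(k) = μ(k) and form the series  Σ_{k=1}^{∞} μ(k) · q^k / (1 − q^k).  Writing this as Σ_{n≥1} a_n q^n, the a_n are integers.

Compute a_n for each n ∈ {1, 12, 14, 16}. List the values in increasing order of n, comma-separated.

n=1: 1·1  μ→[1]=1
[q^12] μ(12)=0,μ(6)=1,μ(4)=0,μ(3)=-1,μ(2)=-1,μ(1)=1 ⇒ 0
[q^14] μ(1)=1,μ(2)=-1,μ(7)=-1,μ(14)=1 ⇒ 0
[q^16] μ(16)=0,μ(8)=0,μ(4)=0,μ(2)=-1,μ(1)=1 ⇒ 0

1, 0, 0, 0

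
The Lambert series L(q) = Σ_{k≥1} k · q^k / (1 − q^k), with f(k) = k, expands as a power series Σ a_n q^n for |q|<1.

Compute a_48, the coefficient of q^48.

n=48: 48·1 24·2 16·3 12·4 8·6 6·8 4·12 3·16 2·24 1·48  f→[48+24+16+12+8+6+4+3+2+1]=124

a_48 = 124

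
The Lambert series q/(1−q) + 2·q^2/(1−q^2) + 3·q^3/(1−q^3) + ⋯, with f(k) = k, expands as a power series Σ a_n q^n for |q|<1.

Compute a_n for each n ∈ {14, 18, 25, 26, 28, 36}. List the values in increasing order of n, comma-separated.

24, 39, 31, 42, 56, 91

n=14: 14·1 7·2 2·7 1·14  f→[14+7+2+1]=24
[q^18] f(1)=1,f(2)=2,f(3)=3,f(6)=6,f(9)=9,f(18)=18 ⇒ 39
[q^25] f(25)=25,f(5)=5,f(1)=1 ⇒ 31
d|26:{1,2,13,26}  Σf=1+2+13+26=42
[q^28] f(28)=28,f(14)=14,f(7)=7,f(4)=4,f(2)=2,f(1)=1 ⇒ 56
n=36: 36·1 18·2 12·3 9·4 6·6 4·9 3·12 2·18 1·36  f→[36+18+12+9+6+4+3+2+1]=91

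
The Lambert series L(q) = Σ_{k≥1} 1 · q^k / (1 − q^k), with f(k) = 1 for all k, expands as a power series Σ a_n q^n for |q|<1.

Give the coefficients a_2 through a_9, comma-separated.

2, 2, 3, 2, 4, 2, 4, 3

d|2:{1,2}  Σf=1+1=2
q^3  k|3↦f(k): 1:1 3:1  a_3=2
n=4: 1·4 2·2 4·1  f→[1+1+1]=3
n=5: 5·1 1·5  f→[1+1]=2
d|6:{6,3,2,1}  Σf=1+1+1+1=4
q^7  k|7↦f(k): 1:1 7:1  a_7=2
[q^8] f(8)=1,f(4)=1,f(2)=1,f(1)=1 ⇒ 4
n=9: 9·1 3·3 1·9  f→[1+1+1]=3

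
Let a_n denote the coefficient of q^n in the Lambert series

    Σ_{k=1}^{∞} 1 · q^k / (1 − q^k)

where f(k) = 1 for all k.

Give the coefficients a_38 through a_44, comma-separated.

4, 4, 8, 2, 8, 2, 6

[q^38] f(1)=1,f(2)=1,f(19)=1,f(38)=1 ⇒ 4
[q^39] f(39)=1,f(13)=1,f(3)=1,f(1)=1 ⇒ 4
d|40:{40,20,10,8,5,4,2,1}  Σf=1+1+1+1+1+1+1+1=8
n=41: 41·1 1·41  f→[1+1]=2
d|42:{42,21,14,7,6,3,2,1}  Σf=1+1+1+1+1+1+1+1=8
[q^43] f(1)=1,f(43)=1 ⇒ 2
d|44:{44,22,11,4,2,1}  Σf=1+1+1+1+1+1=6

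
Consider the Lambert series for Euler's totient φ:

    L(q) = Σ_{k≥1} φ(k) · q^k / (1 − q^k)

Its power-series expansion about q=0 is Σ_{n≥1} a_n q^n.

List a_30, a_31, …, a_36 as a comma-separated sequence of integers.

q^30  k|30↦φ(k): 30:8 15:8 10:4 6:2 5:4 3:2 2:1 1:1  a_30=30
[q^31] φ(31)=30,φ(1)=1 ⇒ 31
n=32: 1·32 2·16 4·8 8·4 16·2 32·1  φ→[1+1+2+4+8+16]=32
n=33: 1·33 3·11 11·3 33·1  φ→[1+2+10+20]=33
d|34:{34,17,2,1}  Σφ=16+16+1+1=34
[q^35] φ(35)=24,φ(7)=6,φ(5)=4,φ(1)=1 ⇒ 35
[q^36] φ(36)=12,φ(18)=6,φ(12)=4,φ(9)=6,φ(6)=2,φ(4)=2,φ(3)=2,φ(2)=1,φ(1)=1 ⇒ 36

30, 31, 32, 33, 34, 35, 36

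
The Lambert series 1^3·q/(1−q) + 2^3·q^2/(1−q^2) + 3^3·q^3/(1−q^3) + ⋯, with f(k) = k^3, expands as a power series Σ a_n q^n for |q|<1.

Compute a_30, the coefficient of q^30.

n=30: 1·30 2·15 3·10 5·6 6·5 10·3 15·2 30·1  f→[1+8+27+125+216+1000+3375+27000]=31752

a_30 = 31752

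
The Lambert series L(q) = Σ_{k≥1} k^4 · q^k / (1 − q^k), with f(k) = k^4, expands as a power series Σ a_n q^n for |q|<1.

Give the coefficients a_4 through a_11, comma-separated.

[q^4] f(4)=256,f(2)=16,f(1)=1 ⇒ 273
q^5  k|5↦f(k): 5:625 1:1  a_5=626
q^6  k|6↦f(k): 6:1296 3:81 2:16 1:1  a_6=1394
[q^7] f(7)=2401,f(1)=1 ⇒ 2402
[q^8] f(1)=1,f(2)=16,f(4)=256,f(8)=4096 ⇒ 4369
[q^9] f(9)=6561,f(3)=81,f(1)=1 ⇒ 6643
[q^10] f(10)=10000,f(5)=625,f(2)=16,f(1)=1 ⇒ 10642
[q^11] f(1)=1,f(11)=14641 ⇒ 14642

273, 626, 1394, 2402, 4369, 6643, 10642, 14642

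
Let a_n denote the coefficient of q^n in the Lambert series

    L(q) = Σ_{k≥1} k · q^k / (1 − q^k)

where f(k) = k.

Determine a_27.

a_27 = 40

[q^27] f(27)=27,f(9)=9,f(3)=3,f(1)=1 ⇒ 40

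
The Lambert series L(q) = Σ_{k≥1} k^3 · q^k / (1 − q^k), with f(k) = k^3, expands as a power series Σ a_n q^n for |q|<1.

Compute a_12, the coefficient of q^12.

a_12 = 2044

d|12:{1,2,3,4,6,12}  Σf=1+8+27+64+216+1728=2044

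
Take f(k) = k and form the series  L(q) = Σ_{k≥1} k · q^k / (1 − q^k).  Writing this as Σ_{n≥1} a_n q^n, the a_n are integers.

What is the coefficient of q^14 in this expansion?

a_14 = 24

[q^14] f(1)=1,f(2)=2,f(7)=7,f(14)=14 ⇒ 24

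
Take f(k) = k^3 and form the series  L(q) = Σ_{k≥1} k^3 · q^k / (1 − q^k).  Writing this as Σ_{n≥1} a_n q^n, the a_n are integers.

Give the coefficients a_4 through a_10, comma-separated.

q^4  k|4↦f(k): 4:64 2:8 1:1  a_4=73
d|5:{5,1}  Σf=125+1=126
[q^6] f(6)=216,f(3)=27,f(2)=8,f(1)=1 ⇒ 252
n=7: 1·7 7·1  f→[1+343]=344
n=8: 1·8 2·4 4·2 8·1  f→[1+8+64+512]=585
[q^9] f(1)=1,f(3)=27,f(9)=729 ⇒ 757
q^10  k|10↦f(k): 1:1 2:8 5:125 10:1000  a_10=1134

73, 126, 252, 344, 585, 757, 1134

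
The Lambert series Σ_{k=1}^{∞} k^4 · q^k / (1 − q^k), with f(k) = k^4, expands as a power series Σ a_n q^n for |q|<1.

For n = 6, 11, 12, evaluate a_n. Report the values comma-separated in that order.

n=6: 1·6 2·3 3·2 6·1  f→[1+16+81+1296]=1394
[q^11] f(11)=14641,f(1)=1 ⇒ 14642
n=12: 12·1 6·2 4·3 3·4 2·6 1·12  f→[20736+1296+256+81+16+1]=22386

1394, 14642, 22386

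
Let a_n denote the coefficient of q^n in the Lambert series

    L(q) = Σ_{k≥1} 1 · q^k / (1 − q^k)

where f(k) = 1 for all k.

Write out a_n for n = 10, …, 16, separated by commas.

4, 2, 6, 2, 4, 4, 5

d|10:{10,5,2,1}  Σf=1+1+1+1=4
n=11: 11·1 1·11  f→[1+1]=2
[q^12] f(12)=1,f(6)=1,f(4)=1,f(3)=1,f(2)=1,f(1)=1 ⇒ 6
[q^13] f(13)=1,f(1)=1 ⇒ 2
[q^14] f(1)=1,f(2)=1,f(7)=1,f(14)=1 ⇒ 4
q^15  k|15↦f(k): 1:1 3:1 5:1 15:1  a_15=4
d|16:{1,2,4,8,16}  Σf=1+1+1+1+1=5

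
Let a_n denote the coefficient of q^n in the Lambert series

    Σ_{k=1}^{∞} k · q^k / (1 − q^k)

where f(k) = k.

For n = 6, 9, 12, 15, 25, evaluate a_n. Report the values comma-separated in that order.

d|6:{1,2,3,6}  Σf=1+2+3+6=12
q^9  k|9↦f(k): 9:9 3:3 1:1  a_9=13
q^12  k|12↦f(k): 12:12 6:6 4:4 3:3 2:2 1:1  a_12=28
d|15:{1,3,5,15}  Σf=1+3+5+15=24
[q^25] f(25)=25,f(5)=5,f(1)=1 ⇒ 31

12, 13, 28, 24, 31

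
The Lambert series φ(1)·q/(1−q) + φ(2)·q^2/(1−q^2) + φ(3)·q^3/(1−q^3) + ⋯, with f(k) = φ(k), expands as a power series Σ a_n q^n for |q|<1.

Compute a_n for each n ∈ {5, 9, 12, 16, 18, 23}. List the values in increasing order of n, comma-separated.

[q^5] φ(5)=4,φ(1)=1 ⇒ 5
n=9: 1·9 3·3 9·1  φ→[1+2+6]=9
n=12: 12·1 6·2 4·3 3·4 2·6 1·12  φ→[4+2+2+2+1+1]=12
d|16:{16,8,4,2,1}  Σφ=8+4+2+1+1=16
[q^18] φ(1)=1,φ(2)=1,φ(3)=2,φ(6)=2,φ(9)=6,φ(18)=6 ⇒ 18
[q^23] φ(23)=22,φ(1)=1 ⇒ 23

5, 9, 12, 16, 18, 23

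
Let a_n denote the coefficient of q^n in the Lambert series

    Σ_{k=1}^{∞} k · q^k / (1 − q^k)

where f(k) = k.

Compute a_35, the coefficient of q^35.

[q^35] f(35)=35,f(7)=7,f(5)=5,f(1)=1 ⇒ 48

a_35 = 48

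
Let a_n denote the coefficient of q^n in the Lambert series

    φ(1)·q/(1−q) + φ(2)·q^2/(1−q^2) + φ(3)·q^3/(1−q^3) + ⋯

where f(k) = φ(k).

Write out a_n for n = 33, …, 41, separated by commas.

[q^33] φ(1)=1,φ(3)=2,φ(11)=10,φ(33)=20 ⇒ 33
n=34: 1·34 2·17 17·2 34·1  φ→[1+1+16+16]=34
q^35  k|35↦φ(k): 1:1 5:4 7:6 35:24  a_35=35
d|36:{36,18,12,9,6,4,3,2,1}  Σφ=12+6+4+6+2+2+2+1+1=36
[q^37] φ(37)=36,φ(1)=1 ⇒ 37
d|38:{1,2,19,38}  Σφ=1+1+18+18=38
n=39: 1·39 3·13 13·3 39·1  φ→[1+2+12+24]=39
n=40: 1·40 2·20 4·10 5·8 8·5 10·4 20·2 40·1  φ→[1+1+2+4+4+4+8+16]=40
n=41: 41·1 1·41  φ→[40+1]=41

33, 34, 35, 36, 37, 38, 39, 40, 41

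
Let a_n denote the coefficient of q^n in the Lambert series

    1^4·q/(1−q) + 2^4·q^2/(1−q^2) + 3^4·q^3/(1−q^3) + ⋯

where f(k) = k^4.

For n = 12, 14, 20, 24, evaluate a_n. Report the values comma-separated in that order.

n=12: 12·1 6·2 4·3 3·4 2·6 1·12  f→[20736+1296+256+81+16+1]=22386
n=14: 1·14 2·7 7·2 14·1  f→[1+16+2401+38416]=40834
[q^20] f(1)=1,f(2)=16,f(4)=256,f(5)=625,f(10)=10000,f(20)=160000 ⇒ 170898
q^24  k|24↦f(k): 1:1 2:16 3:81 4:256 6:1296 8:4096 12:20736 24:331776  a_24=358258

22386, 40834, 170898, 358258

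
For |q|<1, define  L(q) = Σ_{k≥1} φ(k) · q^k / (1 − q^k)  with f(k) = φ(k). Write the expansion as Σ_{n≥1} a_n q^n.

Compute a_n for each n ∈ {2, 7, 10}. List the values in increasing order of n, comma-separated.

q^2  k|2↦φ(k): 2:1 1:1  a_2=2
[q^7] φ(1)=1,φ(7)=6 ⇒ 7
q^10  k|10↦φ(k): 10:4 5:4 2:1 1:1  a_10=10

2, 7, 10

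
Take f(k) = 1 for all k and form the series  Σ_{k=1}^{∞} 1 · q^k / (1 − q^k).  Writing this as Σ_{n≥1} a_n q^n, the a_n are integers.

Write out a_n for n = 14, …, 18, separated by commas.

4, 4, 5, 2, 6

q^14  k|14↦f(k): 14:1 7:1 2:1 1:1  a_14=4
q^15  k|15↦f(k): 15:1 5:1 3:1 1:1  a_15=4
n=16: 16·1 8·2 4·4 2·8 1·16  f→[1+1+1+1+1]=5
q^17  k|17↦f(k): 17:1 1:1  a_17=2
d|18:{1,2,3,6,9,18}  Σf=1+1+1+1+1+1=6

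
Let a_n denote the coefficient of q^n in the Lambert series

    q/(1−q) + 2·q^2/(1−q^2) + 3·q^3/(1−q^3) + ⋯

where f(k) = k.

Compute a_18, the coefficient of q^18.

a_18 = 39

n=18: 1·18 2·9 3·6 6·3 9·2 18·1  f→[1+2+3+6+9+18]=39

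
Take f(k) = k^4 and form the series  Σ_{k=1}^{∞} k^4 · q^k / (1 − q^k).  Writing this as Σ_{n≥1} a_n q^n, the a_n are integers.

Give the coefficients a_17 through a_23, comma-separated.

d|17:{1,17}  Σf=1+83521=83522
q^18  k|18↦f(k): 18:104976 9:6561 6:1296 3:81 2:16 1:1  a_18=112931
q^19  k|19↦f(k): 19:130321 1:1  a_19=130322
[q^20] f(1)=1,f(2)=16,f(4)=256,f(5)=625,f(10)=10000,f(20)=160000 ⇒ 170898
[q^21] f(1)=1,f(3)=81,f(7)=2401,f(21)=194481 ⇒ 196964
d|22:{22,11,2,1}  Σf=234256+14641+16+1=248914
n=23: 1·23 23·1  f→[1+279841]=279842

83522, 112931, 130322, 170898, 196964, 248914, 279842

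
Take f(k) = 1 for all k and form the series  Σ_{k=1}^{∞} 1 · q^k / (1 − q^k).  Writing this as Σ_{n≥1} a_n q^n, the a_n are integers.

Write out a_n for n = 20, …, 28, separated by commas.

6, 4, 4, 2, 8, 3, 4, 4, 6

[q^20] f(20)=1,f(10)=1,f(5)=1,f(4)=1,f(2)=1,f(1)=1 ⇒ 6
q^21  k|21↦f(k): 1:1 3:1 7:1 21:1  a_21=4
[q^22] f(1)=1,f(2)=1,f(11)=1,f(22)=1 ⇒ 4
n=23: 23·1 1·23  f→[1+1]=2
q^24  k|24↦f(k): 1:1 2:1 3:1 4:1 6:1 8:1 12:1 24:1  a_24=8
n=25: 1·25 5·5 25·1  f→[1+1+1]=3
n=26: 26·1 13·2 2·13 1·26  f→[1+1+1+1]=4
d|27:{1,3,9,27}  Σf=1+1+1+1=4
[q^28] f(28)=1,f(14)=1,f(7)=1,f(4)=1,f(2)=1,f(1)=1 ⇒ 6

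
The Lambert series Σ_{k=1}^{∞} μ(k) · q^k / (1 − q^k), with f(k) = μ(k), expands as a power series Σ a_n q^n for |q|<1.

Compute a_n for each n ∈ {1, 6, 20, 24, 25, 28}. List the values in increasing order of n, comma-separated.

1, 0, 0, 0, 0, 0

n=1: 1·1  μ→[1]=1
n=6: 1·6 2·3 3·2 6·1  μ→[1+(-1)+(-1)+1]=0
q^20  k|20↦μ(k): 20:0 10:1 5:-1 4:0 2:-1 1:1  a_20=0
d|24:{24,12,8,6,4,3,2,1}  Σμ=0+0+0+1+0+(-1)+(-1)+1=0
[q^25] μ(25)=0,μ(5)=-1,μ(1)=1 ⇒ 0
d|28:{1,2,4,7,14,28}  Σμ=1+(-1)+0+(-1)+1+0=0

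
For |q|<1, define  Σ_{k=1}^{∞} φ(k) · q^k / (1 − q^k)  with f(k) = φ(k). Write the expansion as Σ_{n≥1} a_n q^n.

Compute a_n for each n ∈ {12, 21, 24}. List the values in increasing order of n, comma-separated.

d|12:{1,2,3,4,6,12}  Σφ=1+1+2+2+2+4=12
[q^21] φ(1)=1,φ(3)=2,φ(7)=6,φ(21)=12 ⇒ 21
q^24  k|24↦φ(k): 1:1 2:1 3:2 4:2 6:2 8:4 12:4 24:8  a_24=24

12, 21, 24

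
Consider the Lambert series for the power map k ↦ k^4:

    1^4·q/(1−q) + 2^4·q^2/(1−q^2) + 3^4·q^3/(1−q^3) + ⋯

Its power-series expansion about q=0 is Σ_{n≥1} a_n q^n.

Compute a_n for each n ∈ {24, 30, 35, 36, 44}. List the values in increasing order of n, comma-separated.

d|24:{1,2,3,4,6,8,12,24}  Σf=1+16+81+256+1296+4096+20736+331776=358258
q^30  k|30↦f(k): 30:810000 15:50625 10:10000 6:1296 5:625 3:81 2:16 1:1  a_30=872644
d|35:{35,7,5,1}  Σf=1500625+2401+625+1=1503652
n=36: 36·1 18·2 12·3 9·4 6·6 4·9 3·12 2·18 1·36  f→[1679616+104976+20736+6561+1296+256+81+16+1]=1813539
[q^44] f(1)=1,f(2)=16,f(4)=256,f(11)=14641,f(22)=234256,f(44)=3748096 ⇒ 3997266

358258, 872644, 1503652, 1813539, 3997266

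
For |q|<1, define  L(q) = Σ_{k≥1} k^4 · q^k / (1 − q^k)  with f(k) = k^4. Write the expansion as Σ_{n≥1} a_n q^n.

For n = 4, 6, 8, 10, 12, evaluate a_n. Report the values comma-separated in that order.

273, 1394, 4369, 10642, 22386

n=4: 1·4 2·2 4·1  f→[1+16+256]=273
d|6:{1,2,3,6}  Σf=1+16+81+1296=1394
d|8:{1,2,4,8}  Σf=1+16+256+4096=4369
n=10: 10·1 5·2 2·5 1·10  f→[10000+625+16+1]=10642
q^12  k|12↦f(k): 12:20736 6:1296 4:256 3:81 2:16 1:1  a_12=22386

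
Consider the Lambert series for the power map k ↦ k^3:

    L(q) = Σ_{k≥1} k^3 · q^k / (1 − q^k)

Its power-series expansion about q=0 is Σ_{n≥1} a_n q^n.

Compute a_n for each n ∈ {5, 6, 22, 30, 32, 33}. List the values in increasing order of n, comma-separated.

[q^5] f(5)=125,f(1)=1 ⇒ 126
n=6: 6·1 3·2 2·3 1·6  f→[216+27+8+1]=252
d|22:{1,2,11,22}  Σf=1+8+1331+10648=11988
[q^30] f(1)=1,f(2)=8,f(3)=27,f(5)=125,f(6)=216,f(10)=1000,f(15)=3375,f(30)=27000 ⇒ 31752
n=32: 32·1 16·2 8·4 4·8 2·16 1·32  f→[32768+4096+512+64+8+1]=37449
[q^33] f(1)=1,f(3)=27,f(11)=1331,f(33)=35937 ⇒ 37296

126, 252, 11988, 31752, 37449, 37296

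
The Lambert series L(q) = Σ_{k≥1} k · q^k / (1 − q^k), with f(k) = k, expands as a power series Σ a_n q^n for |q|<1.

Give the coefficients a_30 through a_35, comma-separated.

d|30:{1,2,3,5,6,10,15,30}  Σf=1+2+3+5+6+10+15+30=72
d|31:{31,1}  Σf=31+1=32
d|32:{32,16,8,4,2,1}  Σf=32+16+8+4+2+1=63
[q^33] f(1)=1,f(3)=3,f(11)=11,f(33)=33 ⇒ 48
q^34  k|34↦f(k): 34:34 17:17 2:2 1:1  a_34=54
q^35  k|35↦f(k): 35:35 7:7 5:5 1:1  a_35=48

72, 32, 63, 48, 54, 48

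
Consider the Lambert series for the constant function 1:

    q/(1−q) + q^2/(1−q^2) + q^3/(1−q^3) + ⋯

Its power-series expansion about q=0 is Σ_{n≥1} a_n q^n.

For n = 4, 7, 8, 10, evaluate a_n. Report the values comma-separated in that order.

d|4:{4,2,1}  Σf=1+1+1=3
[q^7] f(7)=1,f(1)=1 ⇒ 2
[q^8] f(8)=1,f(4)=1,f(2)=1,f(1)=1 ⇒ 4
n=10: 10·1 5·2 2·5 1·10  f→[1+1+1+1]=4

3, 2, 4, 4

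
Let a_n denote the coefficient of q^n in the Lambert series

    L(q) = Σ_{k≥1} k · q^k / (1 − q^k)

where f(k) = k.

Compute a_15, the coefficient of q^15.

a_15 = 24

n=15: 15·1 5·3 3·5 1·15  f→[15+5+3+1]=24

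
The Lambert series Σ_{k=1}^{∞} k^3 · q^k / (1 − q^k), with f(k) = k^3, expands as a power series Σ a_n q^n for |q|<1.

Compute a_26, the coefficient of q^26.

n=26: 1·26 2·13 13·2 26·1  f→[1+8+2197+17576]=19782

a_26 = 19782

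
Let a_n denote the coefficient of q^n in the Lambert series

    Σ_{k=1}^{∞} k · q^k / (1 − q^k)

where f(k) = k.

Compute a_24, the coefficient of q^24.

a_24 = 60

[q^24] f(1)=1,f(2)=2,f(3)=3,f(4)=4,f(6)=6,f(8)=8,f(12)=12,f(24)=24 ⇒ 60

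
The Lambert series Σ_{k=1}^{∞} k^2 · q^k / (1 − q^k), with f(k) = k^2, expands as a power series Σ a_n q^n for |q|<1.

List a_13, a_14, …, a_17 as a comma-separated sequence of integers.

n=13: 1·13 13·1  f→[1+169]=170
d|14:{1,2,7,14}  Σf=1+4+49+196=250
q^15  k|15↦f(k): 1:1 3:9 5:25 15:225  a_15=260
d|16:{1,2,4,8,16}  Σf=1+4+16+64+256=341
q^17  k|17↦f(k): 1:1 17:289  a_17=290

170, 250, 260, 341, 290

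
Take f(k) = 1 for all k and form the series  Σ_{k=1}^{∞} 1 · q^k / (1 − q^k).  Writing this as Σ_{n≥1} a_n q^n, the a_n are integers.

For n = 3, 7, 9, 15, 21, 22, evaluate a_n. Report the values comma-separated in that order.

d|3:{1,3}  Σf=1+1=2
n=7: 7·1 1·7  f→[1+1]=2
[q^9] f(9)=1,f(3)=1,f(1)=1 ⇒ 3
[q^15] f(1)=1,f(3)=1,f(5)=1,f(15)=1 ⇒ 4
n=21: 21·1 7·3 3·7 1·21  f→[1+1+1+1]=4
d|22:{1,2,11,22}  Σf=1+1+1+1=4

2, 2, 3, 4, 4, 4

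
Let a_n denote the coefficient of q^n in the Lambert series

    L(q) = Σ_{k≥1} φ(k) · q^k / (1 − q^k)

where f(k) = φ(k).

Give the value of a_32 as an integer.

d|32:{1,2,4,8,16,32}  Σφ=1+1+2+4+8+16=32

a_32 = 32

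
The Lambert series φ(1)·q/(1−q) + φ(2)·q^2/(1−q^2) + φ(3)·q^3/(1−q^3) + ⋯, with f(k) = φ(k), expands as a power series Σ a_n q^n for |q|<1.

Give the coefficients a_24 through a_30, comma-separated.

d|24:{24,12,8,6,4,3,2,1}  Σφ=8+4+4+2+2+2+1+1=24
d|25:{1,5,25}  Σφ=1+4+20=25
[q^26] φ(26)=12,φ(13)=12,φ(2)=1,φ(1)=1 ⇒ 26
n=27: 1·27 3·9 9·3 27·1  φ→[1+2+6+18]=27
q^28  k|28↦φ(k): 1:1 2:1 4:2 7:6 14:6 28:12  a_28=28
d|29:{1,29}  Σφ=1+28=29
d|30:{1,2,3,5,6,10,15,30}  Σφ=1+1+2+4+2+4+8+8=30

24, 25, 26, 27, 28, 29, 30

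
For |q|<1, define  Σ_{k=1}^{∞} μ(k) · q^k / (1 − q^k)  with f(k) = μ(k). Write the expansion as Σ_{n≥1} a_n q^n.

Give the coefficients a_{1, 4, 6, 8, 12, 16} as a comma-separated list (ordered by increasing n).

1, 0, 0, 0, 0, 0

n=1: 1·1  μ→[1]=1
d|4:{1,2,4}  Σμ=1+(-1)+0=0
[q^6] μ(1)=1,μ(2)=-1,μ(3)=-1,μ(6)=1 ⇒ 0
d|8:{8,4,2,1}  Σμ=0+0+(-1)+1=0
[q^12] μ(12)=0,μ(6)=1,μ(4)=0,μ(3)=-1,μ(2)=-1,μ(1)=1 ⇒ 0
n=16: 16·1 8·2 4·4 2·8 1·16  μ→[0+0+0+(-1)+1]=0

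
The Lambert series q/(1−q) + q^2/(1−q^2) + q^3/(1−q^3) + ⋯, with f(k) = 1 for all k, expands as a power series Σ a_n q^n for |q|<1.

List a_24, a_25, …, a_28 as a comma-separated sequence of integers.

n=24: 1·24 2·12 3·8 4·6 6·4 8·3 12·2 24·1  f→[1+1+1+1+1+1+1+1]=8
d|25:{1,5,25}  Σf=1+1+1=3
[q^26] f(1)=1,f(2)=1,f(13)=1,f(26)=1 ⇒ 4
[q^27] f(27)=1,f(9)=1,f(3)=1,f(1)=1 ⇒ 4
q^28  k|28↦f(k): 28:1 14:1 7:1 4:1 2:1 1:1  a_28=6

8, 3, 4, 4, 6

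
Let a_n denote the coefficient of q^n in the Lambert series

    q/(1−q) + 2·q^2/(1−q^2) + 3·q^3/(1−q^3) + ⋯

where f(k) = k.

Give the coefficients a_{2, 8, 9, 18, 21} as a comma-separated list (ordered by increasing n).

3, 15, 13, 39, 32

n=2: 1·2 2·1  f→[1+2]=3
[q^8] f(8)=8,f(4)=4,f(2)=2,f(1)=1 ⇒ 15
d|9:{1,3,9}  Σf=1+3+9=13
[q^18] f(1)=1,f(2)=2,f(3)=3,f(6)=6,f(9)=9,f(18)=18 ⇒ 39
d|21:{21,7,3,1}  Σf=21+7+3+1=32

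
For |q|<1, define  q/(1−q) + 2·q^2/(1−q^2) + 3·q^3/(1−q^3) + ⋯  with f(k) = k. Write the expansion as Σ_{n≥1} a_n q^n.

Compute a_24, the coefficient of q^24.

a_24 = 60

[q^24] f(24)=24,f(12)=12,f(8)=8,f(6)=6,f(4)=4,f(3)=3,f(2)=2,f(1)=1 ⇒ 60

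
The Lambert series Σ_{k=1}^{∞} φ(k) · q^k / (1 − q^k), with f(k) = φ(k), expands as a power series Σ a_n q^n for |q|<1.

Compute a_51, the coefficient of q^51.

q^51  k|51↦φ(k): 51:32 17:16 3:2 1:1  a_51=51

a_51 = 51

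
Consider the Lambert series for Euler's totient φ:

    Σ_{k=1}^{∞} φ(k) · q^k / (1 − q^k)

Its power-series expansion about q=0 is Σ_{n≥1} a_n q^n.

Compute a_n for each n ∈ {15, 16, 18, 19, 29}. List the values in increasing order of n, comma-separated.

q^15  k|15↦φ(k): 15:8 5:4 3:2 1:1  a_15=15
q^16  k|16↦φ(k): 1:1 2:1 4:2 8:4 16:8  a_16=16
n=18: 18·1 9·2 6·3 3·6 2·9 1·18  φ→[6+6+2+2+1+1]=18
d|19:{1,19}  Σφ=1+18=19
q^29  k|29↦φ(k): 29:28 1:1  a_29=29

15, 16, 18, 19, 29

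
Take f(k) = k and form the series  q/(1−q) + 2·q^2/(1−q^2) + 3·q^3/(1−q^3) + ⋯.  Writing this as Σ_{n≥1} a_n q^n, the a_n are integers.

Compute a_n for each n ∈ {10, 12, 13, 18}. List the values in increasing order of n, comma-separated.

q^10  k|10↦f(k): 1:1 2:2 5:5 10:10  a_10=18
[q^12] f(12)=12,f(6)=6,f(4)=4,f(3)=3,f(2)=2,f(1)=1 ⇒ 28
d|13:{1,13}  Σf=1+13=14
[q^18] f(18)=18,f(9)=9,f(6)=6,f(3)=3,f(2)=2,f(1)=1 ⇒ 39

18, 28, 14, 39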